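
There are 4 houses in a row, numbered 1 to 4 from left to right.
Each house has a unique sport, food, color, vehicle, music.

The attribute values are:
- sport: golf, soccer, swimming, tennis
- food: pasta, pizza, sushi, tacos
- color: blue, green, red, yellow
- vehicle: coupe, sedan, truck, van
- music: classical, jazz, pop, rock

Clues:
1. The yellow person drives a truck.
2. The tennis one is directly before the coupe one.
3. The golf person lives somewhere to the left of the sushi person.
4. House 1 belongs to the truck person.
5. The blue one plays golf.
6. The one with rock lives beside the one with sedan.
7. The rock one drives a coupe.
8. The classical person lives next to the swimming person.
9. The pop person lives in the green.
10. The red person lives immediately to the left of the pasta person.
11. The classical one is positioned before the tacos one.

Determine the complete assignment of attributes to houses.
Solution:

House | Sport | Food | Color | Vehicle | Music
----------------------------------------------
  1   | tennis | pizza | yellow | truck | classical
  2   | swimming | tacos | red | coupe | rock
  3   | golf | pasta | blue | sedan | jazz
  4   | soccer | sushi | green | van | pop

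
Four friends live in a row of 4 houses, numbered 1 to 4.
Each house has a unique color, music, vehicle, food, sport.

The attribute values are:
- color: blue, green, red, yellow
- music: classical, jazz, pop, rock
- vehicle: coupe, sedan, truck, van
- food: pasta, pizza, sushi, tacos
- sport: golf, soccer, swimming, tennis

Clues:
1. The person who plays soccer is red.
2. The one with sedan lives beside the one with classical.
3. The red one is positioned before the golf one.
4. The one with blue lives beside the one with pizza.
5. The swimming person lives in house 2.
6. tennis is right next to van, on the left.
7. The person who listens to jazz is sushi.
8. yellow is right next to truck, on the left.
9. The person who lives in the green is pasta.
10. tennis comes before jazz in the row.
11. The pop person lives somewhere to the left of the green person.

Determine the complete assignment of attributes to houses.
Solution:

House | Color | Music | Vehicle | Food | Sport
----------------------------------------------
  1   | blue | pop | sedan | tacos | tennis
  2   | yellow | classical | van | pizza | swimming
  3   | red | jazz | truck | sushi | soccer
  4   | green | rock | coupe | pasta | golf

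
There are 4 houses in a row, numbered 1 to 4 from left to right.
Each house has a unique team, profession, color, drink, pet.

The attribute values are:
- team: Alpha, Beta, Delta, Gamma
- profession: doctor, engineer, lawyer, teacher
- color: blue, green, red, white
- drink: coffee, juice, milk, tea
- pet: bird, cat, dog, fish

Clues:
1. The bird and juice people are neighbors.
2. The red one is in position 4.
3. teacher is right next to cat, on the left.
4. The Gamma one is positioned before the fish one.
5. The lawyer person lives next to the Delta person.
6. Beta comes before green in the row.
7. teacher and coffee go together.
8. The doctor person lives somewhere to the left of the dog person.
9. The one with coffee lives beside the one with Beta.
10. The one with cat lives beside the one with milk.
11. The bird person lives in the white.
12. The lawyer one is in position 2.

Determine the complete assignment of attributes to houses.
Solution:

House | Team | Profession | Color | Drink | Pet
-----------------------------------------------
  1   | Gamma | teacher | white | coffee | bird
  2   | Beta | lawyer | blue | juice | cat
  3   | Delta | doctor | green | milk | fish
  4   | Alpha | engineer | red | tea | dog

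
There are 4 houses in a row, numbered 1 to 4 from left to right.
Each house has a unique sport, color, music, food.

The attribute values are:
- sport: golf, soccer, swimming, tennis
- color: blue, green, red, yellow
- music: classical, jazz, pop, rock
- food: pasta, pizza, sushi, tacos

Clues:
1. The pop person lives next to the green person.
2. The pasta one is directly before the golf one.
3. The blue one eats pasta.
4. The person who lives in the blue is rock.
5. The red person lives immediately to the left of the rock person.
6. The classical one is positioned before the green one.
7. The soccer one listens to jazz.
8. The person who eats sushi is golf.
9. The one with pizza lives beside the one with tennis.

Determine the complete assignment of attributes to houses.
Solution:

House | Sport | Color | Music | Food
------------------------------------
  1   | swimming | red | classical | pizza
  2   | tennis | blue | rock | pasta
  3   | golf | yellow | pop | sushi
  4   | soccer | green | jazz | tacos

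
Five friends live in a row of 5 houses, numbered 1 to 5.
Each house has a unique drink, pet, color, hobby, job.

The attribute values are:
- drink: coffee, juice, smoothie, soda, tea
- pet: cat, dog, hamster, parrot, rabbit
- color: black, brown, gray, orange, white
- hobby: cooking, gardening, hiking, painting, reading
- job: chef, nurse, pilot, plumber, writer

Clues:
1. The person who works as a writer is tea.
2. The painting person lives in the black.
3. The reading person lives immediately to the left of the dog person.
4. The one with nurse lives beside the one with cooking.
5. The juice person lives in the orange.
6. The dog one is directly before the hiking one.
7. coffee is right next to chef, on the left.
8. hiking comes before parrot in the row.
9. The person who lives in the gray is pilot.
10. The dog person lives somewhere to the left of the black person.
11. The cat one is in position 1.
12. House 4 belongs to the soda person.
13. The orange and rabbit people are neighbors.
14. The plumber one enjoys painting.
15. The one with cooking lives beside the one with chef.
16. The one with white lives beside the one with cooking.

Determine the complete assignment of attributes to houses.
Solution:

House | Drink | Pet | Color | Hobby | Job
-----------------------------------------
  1   | smoothie | cat | white | reading | nurse
  2   | coffee | dog | gray | cooking | pilot
  3   | juice | hamster | orange | hiking | chef
  4   | soda | rabbit | black | painting | plumber
  5   | tea | parrot | brown | gardening | writer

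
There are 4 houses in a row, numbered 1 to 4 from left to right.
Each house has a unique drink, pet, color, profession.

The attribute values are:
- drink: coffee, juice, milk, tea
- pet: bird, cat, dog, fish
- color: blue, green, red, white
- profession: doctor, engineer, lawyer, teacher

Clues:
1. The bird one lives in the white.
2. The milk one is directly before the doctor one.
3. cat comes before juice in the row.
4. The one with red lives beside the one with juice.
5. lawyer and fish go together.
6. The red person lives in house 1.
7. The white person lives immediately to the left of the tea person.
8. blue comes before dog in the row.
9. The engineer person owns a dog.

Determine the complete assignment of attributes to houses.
Solution:

House | Drink | Pet | Color | Profession
----------------------------------------
  1   | milk | cat | red | teacher
  2   | juice | bird | white | doctor
  3   | tea | fish | blue | lawyer
  4   | coffee | dog | green | engineer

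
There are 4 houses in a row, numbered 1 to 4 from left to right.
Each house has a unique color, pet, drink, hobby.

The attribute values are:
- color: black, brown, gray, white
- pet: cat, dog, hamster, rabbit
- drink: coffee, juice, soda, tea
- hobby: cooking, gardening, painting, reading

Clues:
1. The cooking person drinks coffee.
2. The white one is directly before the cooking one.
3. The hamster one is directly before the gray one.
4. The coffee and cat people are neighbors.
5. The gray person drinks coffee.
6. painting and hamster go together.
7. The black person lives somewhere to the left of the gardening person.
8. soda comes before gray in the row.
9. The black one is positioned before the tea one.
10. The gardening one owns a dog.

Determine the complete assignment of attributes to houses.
Solution:

House | Color | Pet | Drink | Hobby
-----------------------------------
  1   | white | hamster | soda | painting
  2   | gray | rabbit | coffee | cooking
  3   | black | cat | juice | reading
  4   | brown | dog | tea | gardening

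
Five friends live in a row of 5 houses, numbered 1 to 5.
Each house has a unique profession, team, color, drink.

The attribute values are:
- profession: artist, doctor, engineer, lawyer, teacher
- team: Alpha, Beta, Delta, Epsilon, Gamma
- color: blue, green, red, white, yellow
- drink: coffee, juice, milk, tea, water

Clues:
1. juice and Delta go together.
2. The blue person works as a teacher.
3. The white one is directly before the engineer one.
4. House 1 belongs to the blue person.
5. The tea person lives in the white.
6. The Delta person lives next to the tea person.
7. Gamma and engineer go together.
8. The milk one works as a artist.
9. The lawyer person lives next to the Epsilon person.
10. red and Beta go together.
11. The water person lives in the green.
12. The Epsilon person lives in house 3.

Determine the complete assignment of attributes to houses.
Solution:

House | Profession | Team | Color | Drink
-----------------------------------------
  1   | teacher | Alpha | blue | coffee
  2   | lawyer | Delta | yellow | juice
  3   | doctor | Epsilon | white | tea
  4   | engineer | Gamma | green | water
  5   | artist | Beta | red | milk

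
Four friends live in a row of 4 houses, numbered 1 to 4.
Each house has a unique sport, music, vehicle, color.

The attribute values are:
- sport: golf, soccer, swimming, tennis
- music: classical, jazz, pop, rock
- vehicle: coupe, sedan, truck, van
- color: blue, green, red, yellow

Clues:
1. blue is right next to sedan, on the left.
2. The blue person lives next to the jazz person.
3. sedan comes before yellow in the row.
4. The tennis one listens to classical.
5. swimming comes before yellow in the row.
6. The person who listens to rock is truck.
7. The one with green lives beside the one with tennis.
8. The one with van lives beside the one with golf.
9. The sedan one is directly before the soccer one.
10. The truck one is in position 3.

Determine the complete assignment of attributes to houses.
Solution:

House | Sport | Music | Vehicle | Color
---------------------------------------
  1   | swimming | pop | van | blue
  2   | golf | jazz | sedan | red
  3   | soccer | rock | truck | green
  4   | tennis | classical | coupe | yellow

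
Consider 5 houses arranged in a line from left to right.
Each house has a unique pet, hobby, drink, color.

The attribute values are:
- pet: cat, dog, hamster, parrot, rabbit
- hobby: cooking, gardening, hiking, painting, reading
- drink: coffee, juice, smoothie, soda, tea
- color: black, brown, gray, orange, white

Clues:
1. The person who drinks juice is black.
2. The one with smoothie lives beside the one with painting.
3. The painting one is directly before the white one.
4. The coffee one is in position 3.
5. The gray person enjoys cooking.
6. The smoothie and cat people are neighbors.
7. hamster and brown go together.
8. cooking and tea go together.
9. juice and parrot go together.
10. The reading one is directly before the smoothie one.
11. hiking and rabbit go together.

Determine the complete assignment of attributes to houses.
Solution:

House | Pet | Hobby | Drink | Color
-----------------------------------
  1   | parrot | reading | juice | black
  2   | hamster | gardening | smoothie | brown
  3   | cat | painting | coffee | orange
  4   | rabbit | hiking | soda | white
  5   | dog | cooking | tea | gray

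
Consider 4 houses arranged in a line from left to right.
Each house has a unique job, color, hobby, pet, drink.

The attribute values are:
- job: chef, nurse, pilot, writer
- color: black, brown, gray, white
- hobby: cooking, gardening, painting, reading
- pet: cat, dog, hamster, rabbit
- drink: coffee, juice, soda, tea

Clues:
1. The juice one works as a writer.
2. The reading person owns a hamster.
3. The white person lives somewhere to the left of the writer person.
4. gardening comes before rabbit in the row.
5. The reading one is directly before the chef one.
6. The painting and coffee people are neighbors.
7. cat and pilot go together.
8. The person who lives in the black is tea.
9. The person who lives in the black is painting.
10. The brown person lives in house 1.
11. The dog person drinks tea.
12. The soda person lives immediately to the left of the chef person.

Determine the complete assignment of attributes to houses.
Solution:

House | Job | Color | Hobby | Pet | Drink
-----------------------------------------
  1   | nurse | brown | reading | hamster | soda
  2   | chef | black | painting | dog | tea
  3   | pilot | white | gardening | cat | coffee
  4   | writer | gray | cooking | rabbit | juice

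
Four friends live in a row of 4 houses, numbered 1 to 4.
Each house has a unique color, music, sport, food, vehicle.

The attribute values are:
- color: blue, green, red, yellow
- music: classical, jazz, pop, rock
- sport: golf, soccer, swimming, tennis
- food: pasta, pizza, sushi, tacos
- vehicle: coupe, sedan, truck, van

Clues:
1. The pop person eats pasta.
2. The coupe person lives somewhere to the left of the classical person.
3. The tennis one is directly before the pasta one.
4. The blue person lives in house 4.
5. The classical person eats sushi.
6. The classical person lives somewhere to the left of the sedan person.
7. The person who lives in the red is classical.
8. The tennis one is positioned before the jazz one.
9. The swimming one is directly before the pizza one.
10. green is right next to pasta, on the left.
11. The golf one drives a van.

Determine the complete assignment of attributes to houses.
Solution:

House | Color | Music | Sport | Food | Vehicle
----------------------------------------------
  1   | green | rock | tennis | tacos | coupe
  2   | yellow | pop | golf | pasta | van
  3   | red | classical | swimming | sushi | truck
  4   | blue | jazz | soccer | pizza | sedan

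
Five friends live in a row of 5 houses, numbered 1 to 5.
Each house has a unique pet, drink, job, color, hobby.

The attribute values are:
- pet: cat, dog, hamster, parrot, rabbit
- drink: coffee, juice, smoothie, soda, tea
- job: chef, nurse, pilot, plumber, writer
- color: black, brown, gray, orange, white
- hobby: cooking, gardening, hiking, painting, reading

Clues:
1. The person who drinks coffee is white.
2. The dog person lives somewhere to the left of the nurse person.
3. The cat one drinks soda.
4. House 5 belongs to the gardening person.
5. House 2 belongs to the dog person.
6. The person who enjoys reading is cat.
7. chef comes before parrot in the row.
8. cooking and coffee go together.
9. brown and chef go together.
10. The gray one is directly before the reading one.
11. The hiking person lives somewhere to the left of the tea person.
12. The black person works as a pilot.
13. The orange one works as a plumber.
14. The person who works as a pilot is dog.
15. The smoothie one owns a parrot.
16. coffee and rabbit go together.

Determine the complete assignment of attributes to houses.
Solution:

House | Pet | Drink | Job | Color | Hobby
-----------------------------------------
  1   | rabbit | coffee | writer | white | cooking
  2   | dog | juice | pilot | black | hiking
  3   | hamster | tea | nurse | gray | painting
  4   | cat | soda | chef | brown | reading
  5   | parrot | smoothie | plumber | orange | gardening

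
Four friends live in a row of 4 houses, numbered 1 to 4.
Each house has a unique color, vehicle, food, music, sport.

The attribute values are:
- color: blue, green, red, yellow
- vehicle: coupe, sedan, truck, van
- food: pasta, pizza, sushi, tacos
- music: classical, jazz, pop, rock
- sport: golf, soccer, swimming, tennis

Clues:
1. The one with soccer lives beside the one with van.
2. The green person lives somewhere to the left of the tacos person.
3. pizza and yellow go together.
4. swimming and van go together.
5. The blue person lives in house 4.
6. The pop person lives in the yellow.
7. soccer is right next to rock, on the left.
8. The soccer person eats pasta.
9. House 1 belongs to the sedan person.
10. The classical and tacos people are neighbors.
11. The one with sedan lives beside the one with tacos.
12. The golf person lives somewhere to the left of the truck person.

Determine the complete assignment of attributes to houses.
Solution:

House | Color | Vehicle | Food | Music | Sport
----------------------------------------------
  1   | green | sedan | pasta | classical | soccer
  2   | red | van | tacos | rock | swimming
  3   | yellow | coupe | pizza | pop | golf
  4   | blue | truck | sushi | jazz | tennis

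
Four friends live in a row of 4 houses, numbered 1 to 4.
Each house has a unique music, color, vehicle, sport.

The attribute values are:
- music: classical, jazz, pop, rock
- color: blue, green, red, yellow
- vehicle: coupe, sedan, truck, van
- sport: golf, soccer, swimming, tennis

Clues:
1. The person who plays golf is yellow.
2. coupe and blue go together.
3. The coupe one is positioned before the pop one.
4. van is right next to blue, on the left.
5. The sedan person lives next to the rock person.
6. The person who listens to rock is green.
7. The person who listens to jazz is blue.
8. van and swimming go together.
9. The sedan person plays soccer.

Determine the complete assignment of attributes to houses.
Solution:

House | Music | Color | Vehicle | Sport
---------------------------------------
  1   | classical | red | sedan | soccer
  2   | rock | green | van | swimming
  3   | jazz | blue | coupe | tennis
  4   | pop | yellow | truck | golf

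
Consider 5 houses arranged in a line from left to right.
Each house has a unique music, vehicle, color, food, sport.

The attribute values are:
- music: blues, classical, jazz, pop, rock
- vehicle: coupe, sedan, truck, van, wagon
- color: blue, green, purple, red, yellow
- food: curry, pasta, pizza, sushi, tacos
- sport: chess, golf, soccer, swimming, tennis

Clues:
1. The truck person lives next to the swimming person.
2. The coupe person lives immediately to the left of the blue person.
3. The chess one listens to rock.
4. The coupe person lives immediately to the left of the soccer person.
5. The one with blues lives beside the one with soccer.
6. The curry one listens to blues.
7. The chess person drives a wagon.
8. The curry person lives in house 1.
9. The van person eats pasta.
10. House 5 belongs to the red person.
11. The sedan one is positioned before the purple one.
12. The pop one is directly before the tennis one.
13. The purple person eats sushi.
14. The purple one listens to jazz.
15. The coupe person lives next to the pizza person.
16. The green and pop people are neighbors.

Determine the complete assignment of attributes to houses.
Solution:

House | Music | Vehicle | Color | Food | Sport
----------------------------------------------
  1   | blues | coupe | green | curry | golf
  2   | pop | sedan | blue | pizza | soccer
  3   | jazz | truck | purple | sushi | tennis
  4   | classical | van | yellow | pasta | swimming
  5   | rock | wagon | red | tacos | chess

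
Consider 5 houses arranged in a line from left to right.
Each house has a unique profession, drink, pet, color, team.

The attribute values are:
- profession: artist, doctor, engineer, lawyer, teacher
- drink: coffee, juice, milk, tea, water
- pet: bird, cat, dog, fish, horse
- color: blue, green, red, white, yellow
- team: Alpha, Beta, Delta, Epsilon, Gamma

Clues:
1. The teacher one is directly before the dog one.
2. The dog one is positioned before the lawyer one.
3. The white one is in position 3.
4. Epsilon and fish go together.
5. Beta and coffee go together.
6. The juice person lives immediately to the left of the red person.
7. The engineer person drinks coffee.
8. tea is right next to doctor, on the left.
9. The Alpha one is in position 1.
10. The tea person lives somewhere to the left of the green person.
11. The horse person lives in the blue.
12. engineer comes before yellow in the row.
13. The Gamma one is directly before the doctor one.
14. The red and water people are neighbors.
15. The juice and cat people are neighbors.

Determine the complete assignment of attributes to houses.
Solution:

House | Profession | Drink | Pet | Color | Team
-----------------------------------------------
  1   | artist | juice | horse | blue | Alpha
  2   | teacher | tea | cat | red | Gamma
  3   | doctor | water | dog | white | Delta
  4   | engineer | coffee | bird | green | Beta
  5   | lawyer | milk | fish | yellow | Epsilon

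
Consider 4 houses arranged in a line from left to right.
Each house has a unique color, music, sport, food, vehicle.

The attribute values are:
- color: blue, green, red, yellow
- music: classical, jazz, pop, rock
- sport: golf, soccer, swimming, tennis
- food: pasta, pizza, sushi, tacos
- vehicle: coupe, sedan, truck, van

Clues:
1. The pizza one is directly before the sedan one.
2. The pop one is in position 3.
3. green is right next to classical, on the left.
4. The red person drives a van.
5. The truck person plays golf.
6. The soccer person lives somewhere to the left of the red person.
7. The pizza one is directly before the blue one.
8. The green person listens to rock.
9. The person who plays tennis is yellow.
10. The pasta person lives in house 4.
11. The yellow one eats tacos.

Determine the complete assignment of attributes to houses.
Solution:

House | Color | Music | Sport | Food | Vehicle
----------------------------------------------
  1   | green | rock | golf | pizza | truck
  2   | blue | classical | soccer | sushi | sedan
  3   | yellow | pop | tennis | tacos | coupe
  4   | red | jazz | swimming | pasta | van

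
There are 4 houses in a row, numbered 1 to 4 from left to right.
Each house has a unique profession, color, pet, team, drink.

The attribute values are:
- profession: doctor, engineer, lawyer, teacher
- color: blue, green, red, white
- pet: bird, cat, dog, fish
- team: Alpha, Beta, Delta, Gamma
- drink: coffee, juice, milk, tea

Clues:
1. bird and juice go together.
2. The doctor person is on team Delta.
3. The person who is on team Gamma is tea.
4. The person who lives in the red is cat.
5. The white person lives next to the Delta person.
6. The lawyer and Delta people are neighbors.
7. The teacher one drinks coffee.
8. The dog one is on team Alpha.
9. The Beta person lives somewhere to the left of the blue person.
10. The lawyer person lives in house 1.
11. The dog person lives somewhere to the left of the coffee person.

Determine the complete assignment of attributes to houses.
Solution:

House | Profession | Color | Pet | Team | Drink
-----------------------------------------------
  1   | lawyer | white | dog | Alpha | milk
  2   | doctor | green | bird | Delta | juice
  3   | teacher | red | cat | Beta | coffee
  4   | engineer | blue | fish | Gamma | tea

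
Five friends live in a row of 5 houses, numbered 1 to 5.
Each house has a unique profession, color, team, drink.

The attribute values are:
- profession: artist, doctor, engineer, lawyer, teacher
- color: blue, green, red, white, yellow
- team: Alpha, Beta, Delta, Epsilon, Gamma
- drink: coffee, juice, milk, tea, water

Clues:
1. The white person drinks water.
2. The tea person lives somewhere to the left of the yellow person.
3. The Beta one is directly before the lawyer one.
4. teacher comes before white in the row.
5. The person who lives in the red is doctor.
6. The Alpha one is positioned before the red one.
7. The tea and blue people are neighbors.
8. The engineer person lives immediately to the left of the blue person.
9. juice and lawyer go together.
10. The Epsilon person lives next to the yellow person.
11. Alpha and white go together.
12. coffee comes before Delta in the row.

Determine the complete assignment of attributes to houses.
Solution:

House | Profession | Color | Team | Drink
-----------------------------------------
  1   | engineer | green | Beta | tea
  2   | lawyer | blue | Epsilon | juice
  3   | teacher | yellow | Gamma | coffee
  4   | artist | white | Alpha | water
  5   | doctor | red | Delta | milk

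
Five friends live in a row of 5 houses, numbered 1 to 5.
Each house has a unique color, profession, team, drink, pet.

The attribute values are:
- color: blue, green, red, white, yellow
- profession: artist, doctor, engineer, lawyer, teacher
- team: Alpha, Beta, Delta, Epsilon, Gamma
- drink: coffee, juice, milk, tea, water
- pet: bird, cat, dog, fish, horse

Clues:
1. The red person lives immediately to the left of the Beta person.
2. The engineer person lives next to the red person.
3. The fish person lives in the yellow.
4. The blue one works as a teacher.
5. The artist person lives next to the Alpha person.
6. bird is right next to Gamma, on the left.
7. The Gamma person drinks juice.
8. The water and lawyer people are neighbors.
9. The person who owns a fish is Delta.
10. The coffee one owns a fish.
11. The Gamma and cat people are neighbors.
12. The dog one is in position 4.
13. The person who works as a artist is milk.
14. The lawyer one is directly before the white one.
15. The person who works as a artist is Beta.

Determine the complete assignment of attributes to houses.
Solution:

House | Color | Profession | Team | Drink | Pet
-----------------------------------------------
  1   | green | engineer | Epsilon | water | bird
  2   | red | lawyer | Gamma | juice | horse
  3   | white | artist | Beta | milk | cat
  4   | blue | teacher | Alpha | tea | dog
  5   | yellow | doctor | Delta | coffee | fish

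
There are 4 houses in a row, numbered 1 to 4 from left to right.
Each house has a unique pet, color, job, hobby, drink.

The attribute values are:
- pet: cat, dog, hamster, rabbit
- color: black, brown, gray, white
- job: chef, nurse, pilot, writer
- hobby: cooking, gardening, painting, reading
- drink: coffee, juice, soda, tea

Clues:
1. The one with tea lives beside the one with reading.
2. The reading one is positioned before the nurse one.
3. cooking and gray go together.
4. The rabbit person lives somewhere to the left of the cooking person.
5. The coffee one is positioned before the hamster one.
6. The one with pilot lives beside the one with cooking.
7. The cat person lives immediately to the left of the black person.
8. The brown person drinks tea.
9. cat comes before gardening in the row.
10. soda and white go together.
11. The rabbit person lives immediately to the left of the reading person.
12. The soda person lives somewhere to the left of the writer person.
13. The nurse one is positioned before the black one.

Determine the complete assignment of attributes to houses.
Solution:

House | Pet | Color | Job | Hobby | Drink
-----------------------------------------
  1   | rabbit | brown | chef | painting | tea
  2   | dog | white | pilot | reading | soda
  3   | cat | gray | nurse | cooking | coffee
  4   | hamster | black | writer | gardening | juice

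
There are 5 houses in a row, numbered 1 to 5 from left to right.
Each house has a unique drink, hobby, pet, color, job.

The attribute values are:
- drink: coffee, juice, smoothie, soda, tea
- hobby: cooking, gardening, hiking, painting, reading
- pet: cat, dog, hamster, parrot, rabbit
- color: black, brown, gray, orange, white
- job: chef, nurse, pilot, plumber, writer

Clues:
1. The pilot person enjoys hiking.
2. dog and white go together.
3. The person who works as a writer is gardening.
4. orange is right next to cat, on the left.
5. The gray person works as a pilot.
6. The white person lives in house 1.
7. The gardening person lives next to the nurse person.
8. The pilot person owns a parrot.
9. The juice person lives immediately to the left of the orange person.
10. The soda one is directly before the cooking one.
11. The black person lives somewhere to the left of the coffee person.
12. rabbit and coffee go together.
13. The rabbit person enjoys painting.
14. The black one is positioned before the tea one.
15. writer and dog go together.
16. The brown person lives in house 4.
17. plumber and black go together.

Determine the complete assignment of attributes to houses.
Solution:

House | Drink | Hobby | Pet | Color | Job
-----------------------------------------
  1   | juice | gardening | dog | white | writer
  2   | soda | reading | hamster | orange | nurse
  3   | smoothie | cooking | cat | black | plumber
  4   | coffee | painting | rabbit | brown | chef
  5   | tea | hiking | parrot | gray | pilot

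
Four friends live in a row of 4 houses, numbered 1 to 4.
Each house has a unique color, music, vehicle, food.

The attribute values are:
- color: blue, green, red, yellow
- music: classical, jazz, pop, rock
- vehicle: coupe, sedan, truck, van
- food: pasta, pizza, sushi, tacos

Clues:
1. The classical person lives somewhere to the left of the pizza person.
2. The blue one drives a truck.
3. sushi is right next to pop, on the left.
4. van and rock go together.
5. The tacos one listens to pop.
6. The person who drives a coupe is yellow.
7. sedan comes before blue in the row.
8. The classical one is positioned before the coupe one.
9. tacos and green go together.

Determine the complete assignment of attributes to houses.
Solution:

House | Color | Music | Vehicle | Food
--------------------------------------
  1   | red | rock | van | sushi
  2   | green | pop | sedan | tacos
  3   | blue | classical | truck | pasta
  4   | yellow | jazz | coupe | pizza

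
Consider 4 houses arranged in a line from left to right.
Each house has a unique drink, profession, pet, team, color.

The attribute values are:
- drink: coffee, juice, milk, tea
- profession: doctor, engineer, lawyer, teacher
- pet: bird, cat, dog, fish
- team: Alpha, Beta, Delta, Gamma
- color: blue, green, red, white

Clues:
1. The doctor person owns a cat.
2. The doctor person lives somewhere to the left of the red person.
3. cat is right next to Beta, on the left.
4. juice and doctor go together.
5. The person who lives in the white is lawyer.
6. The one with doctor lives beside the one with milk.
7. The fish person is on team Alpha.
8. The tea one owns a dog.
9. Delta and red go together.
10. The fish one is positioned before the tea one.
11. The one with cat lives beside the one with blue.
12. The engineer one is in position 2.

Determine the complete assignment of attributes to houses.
Solution:

House | Drink | Profession | Pet | Team | Color
-----------------------------------------------
  1   | juice | doctor | cat | Gamma | green
  2   | milk | engineer | bird | Beta | blue
  3   | coffee | lawyer | fish | Alpha | white
  4   | tea | teacher | dog | Delta | red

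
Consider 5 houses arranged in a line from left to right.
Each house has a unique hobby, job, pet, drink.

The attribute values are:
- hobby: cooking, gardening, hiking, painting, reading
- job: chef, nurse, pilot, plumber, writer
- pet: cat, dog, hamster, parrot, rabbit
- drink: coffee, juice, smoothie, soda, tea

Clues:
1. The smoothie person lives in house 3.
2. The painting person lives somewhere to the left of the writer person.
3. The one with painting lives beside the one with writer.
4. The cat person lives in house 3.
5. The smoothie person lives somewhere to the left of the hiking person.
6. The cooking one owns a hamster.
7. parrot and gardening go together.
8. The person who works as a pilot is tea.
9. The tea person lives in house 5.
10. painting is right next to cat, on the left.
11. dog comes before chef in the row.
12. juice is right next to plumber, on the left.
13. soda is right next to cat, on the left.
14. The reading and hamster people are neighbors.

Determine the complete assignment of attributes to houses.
Solution:

House | Hobby | Job | Pet | Drink
---------------------------------
  1   | gardening | nurse | parrot | juice
  2   | painting | plumber | dog | soda
  3   | reading | writer | cat | smoothie
  4   | cooking | chef | hamster | coffee
  5   | hiking | pilot | rabbit | tea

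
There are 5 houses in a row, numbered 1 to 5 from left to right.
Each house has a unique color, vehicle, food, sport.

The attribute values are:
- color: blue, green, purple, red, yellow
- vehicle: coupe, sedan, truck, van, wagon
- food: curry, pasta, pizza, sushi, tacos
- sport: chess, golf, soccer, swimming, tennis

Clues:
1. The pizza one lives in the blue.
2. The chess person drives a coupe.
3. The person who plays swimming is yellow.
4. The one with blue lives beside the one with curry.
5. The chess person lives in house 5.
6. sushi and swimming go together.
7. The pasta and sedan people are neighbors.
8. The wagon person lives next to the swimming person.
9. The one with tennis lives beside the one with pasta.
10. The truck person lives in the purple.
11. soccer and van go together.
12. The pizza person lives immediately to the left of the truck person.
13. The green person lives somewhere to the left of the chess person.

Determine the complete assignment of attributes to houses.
Solution:

House | Color | Vehicle | Food | Sport
--------------------------------------
  1   | blue | van | pizza | soccer
  2   | purple | truck | curry | tennis
  3   | green | wagon | pasta | golf
  4   | yellow | sedan | sushi | swimming
  5   | red | coupe | tacos | chess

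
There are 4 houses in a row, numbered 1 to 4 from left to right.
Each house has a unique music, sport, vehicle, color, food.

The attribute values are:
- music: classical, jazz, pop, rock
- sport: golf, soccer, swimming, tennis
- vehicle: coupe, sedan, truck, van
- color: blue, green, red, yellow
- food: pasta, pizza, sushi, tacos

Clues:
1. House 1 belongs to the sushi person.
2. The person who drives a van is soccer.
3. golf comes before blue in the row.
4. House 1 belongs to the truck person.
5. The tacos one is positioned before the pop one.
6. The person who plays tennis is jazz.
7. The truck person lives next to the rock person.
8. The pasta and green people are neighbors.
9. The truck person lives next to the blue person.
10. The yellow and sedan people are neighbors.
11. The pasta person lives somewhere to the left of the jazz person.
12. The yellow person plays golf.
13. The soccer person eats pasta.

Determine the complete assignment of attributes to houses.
Solution:

House | Music | Sport | Vehicle | Color | Food
----------------------------------------------
  1   | classical | golf | truck | yellow | sushi
  2   | rock | swimming | sedan | blue | tacos
  3   | pop | soccer | van | red | pasta
  4   | jazz | tennis | coupe | green | pizza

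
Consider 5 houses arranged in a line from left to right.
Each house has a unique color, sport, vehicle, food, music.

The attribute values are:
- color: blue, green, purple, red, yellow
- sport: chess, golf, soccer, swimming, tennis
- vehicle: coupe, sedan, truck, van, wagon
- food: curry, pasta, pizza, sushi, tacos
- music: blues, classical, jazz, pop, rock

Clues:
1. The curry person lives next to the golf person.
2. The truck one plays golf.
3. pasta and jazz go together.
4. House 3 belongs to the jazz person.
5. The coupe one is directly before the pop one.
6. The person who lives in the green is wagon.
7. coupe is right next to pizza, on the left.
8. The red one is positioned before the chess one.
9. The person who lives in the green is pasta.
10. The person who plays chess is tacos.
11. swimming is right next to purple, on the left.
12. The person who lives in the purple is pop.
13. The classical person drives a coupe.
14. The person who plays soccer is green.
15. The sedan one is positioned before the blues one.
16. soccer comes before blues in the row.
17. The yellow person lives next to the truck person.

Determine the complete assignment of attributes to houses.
Solution:

House | Color | Sport | Vehicle | Food | Music
----------------------------------------------
  1   | yellow | swimming | coupe | curry | classical
  2   | purple | golf | truck | pizza | pop
  3   | green | soccer | wagon | pasta | jazz
  4   | red | tennis | sedan | sushi | rock
  5   | blue | chess | van | tacos | blues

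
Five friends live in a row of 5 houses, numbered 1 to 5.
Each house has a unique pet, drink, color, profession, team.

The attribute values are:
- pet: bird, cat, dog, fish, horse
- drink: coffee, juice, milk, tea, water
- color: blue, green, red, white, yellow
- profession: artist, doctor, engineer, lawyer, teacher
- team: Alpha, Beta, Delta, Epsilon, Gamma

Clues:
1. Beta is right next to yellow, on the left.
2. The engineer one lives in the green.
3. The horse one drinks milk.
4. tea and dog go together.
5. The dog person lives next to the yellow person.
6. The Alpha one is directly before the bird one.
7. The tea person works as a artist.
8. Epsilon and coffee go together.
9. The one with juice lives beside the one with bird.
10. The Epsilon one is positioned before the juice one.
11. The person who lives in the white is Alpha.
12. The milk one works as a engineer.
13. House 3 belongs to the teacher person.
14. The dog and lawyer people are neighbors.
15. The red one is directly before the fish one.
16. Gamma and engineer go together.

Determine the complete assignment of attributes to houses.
Solution:

House | Pet | Drink | Color | Profession | Team
-----------------------------------------------
  1   | dog | tea | red | artist | Beta
  2   | fish | coffee | yellow | lawyer | Epsilon
  3   | cat | juice | white | teacher | Alpha
  4   | bird | water | blue | doctor | Delta
  5   | horse | milk | green | engineer | Gamma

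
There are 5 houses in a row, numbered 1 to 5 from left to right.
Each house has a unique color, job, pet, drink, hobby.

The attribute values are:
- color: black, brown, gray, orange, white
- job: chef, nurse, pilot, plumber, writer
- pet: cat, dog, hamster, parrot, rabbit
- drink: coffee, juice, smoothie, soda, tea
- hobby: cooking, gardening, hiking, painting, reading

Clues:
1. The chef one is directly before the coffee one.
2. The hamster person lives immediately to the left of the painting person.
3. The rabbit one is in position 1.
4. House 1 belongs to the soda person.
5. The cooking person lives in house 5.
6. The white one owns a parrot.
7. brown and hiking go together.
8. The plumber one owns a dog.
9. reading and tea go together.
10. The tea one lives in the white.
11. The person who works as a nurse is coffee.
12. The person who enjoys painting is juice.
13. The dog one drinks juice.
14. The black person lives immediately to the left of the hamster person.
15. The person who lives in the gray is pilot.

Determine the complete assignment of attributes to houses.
Solution:

House | Color | Job | Pet | Drink | Hobby
-----------------------------------------
  1   | black | chef | rabbit | soda | gardening
  2   | brown | nurse | hamster | coffee | hiking
  3   | orange | plumber | dog | juice | painting
  4   | white | writer | parrot | tea | reading
  5   | gray | pilot | cat | smoothie | cooking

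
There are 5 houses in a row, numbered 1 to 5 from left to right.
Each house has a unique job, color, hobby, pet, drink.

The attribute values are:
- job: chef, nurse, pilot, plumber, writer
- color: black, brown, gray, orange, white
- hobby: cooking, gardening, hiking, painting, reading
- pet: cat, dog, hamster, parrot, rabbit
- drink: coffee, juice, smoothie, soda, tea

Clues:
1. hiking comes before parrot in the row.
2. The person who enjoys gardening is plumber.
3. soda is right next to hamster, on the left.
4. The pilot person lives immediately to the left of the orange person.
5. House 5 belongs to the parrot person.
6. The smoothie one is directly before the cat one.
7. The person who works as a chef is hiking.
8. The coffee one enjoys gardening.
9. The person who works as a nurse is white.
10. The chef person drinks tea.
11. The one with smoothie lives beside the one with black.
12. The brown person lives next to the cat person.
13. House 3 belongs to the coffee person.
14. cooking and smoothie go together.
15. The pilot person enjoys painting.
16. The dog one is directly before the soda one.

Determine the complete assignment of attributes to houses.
Solution:

House | Job | Color | Hobby | Pet | Drink
-----------------------------------------
  1   | writer | brown | cooking | dog | smoothie
  2   | pilot | black | painting | cat | soda
  3   | plumber | orange | gardening | hamster | coffee
  4   | chef | gray | hiking | rabbit | tea
  5   | nurse | white | reading | parrot | juice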